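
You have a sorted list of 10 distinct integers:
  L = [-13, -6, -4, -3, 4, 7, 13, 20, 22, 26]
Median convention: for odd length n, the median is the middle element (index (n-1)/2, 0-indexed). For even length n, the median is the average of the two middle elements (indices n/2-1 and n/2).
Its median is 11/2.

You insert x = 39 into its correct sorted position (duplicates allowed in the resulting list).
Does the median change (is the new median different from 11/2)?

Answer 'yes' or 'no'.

Old median = 11/2
Insert x = 39
New median = 7
Changed? yes

Answer: yes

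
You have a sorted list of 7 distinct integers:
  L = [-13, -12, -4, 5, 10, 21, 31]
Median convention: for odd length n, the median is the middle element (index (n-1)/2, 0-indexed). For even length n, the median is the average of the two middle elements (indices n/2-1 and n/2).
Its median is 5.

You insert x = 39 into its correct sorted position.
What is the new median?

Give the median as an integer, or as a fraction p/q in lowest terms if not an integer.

Answer: 15/2

Derivation:
Old list (sorted, length 7): [-13, -12, -4, 5, 10, 21, 31]
Old median = 5
Insert x = 39
Old length odd (7). Middle was index 3 = 5.
New length even (8). New median = avg of two middle elements.
x = 39: 7 elements are < x, 0 elements are > x.
New sorted list: [-13, -12, -4, 5, 10, 21, 31, 39]
New median = 15/2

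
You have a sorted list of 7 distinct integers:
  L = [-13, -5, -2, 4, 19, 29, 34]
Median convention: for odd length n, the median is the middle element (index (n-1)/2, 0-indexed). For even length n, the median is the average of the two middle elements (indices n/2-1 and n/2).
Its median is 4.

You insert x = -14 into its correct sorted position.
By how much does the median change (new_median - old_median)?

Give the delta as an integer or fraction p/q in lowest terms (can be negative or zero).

Old median = 4
After inserting x = -14: new sorted = [-14, -13, -5, -2, 4, 19, 29, 34]
New median = 1
Delta = 1 - 4 = -3

Answer: -3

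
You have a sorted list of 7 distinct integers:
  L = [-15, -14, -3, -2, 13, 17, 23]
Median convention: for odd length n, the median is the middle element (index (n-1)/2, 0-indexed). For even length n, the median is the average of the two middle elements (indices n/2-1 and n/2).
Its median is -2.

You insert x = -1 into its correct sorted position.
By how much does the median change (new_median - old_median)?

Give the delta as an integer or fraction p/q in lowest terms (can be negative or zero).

Answer: 1/2

Derivation:
Old median = -2
After inserting x = -1: new sorted = [-15, -14, -3, -2, -1, 13, 17, 23]
New median = -3/2
Delta = -3/2 - -2 = 1/2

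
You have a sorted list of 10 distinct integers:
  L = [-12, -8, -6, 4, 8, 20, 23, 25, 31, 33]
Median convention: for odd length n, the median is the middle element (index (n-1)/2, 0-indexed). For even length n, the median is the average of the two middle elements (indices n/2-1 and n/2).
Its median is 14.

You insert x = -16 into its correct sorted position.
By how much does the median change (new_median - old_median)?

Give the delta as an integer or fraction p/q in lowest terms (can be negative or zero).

Old median = 14
After inserting x = -16: new sorted = [-16, -12, -8, -6, 4, 8, 20, 23, 25, 31, 33]
New median = 8
Delta = 8 - 14 = -6

Answer: -6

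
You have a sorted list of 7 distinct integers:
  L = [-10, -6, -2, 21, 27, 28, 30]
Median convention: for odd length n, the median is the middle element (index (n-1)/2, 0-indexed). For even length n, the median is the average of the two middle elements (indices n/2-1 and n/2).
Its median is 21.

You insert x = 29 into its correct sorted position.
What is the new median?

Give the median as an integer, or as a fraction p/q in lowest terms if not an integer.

Old list (sorted, length 7): [-10, -6, -2, 21, 27, 28, 30]
Old median = 21
Insert x = 29
Old length odd (7). Middle was index 3 = 21.
New length even (8). New median = avg of two middle elements.
x = 29: 6 elements are < x, 1 elements are > x.
New sorted list: [-10, -6, -2, 21, 27, 28, 29, 30]
New median = 24

Answer: 24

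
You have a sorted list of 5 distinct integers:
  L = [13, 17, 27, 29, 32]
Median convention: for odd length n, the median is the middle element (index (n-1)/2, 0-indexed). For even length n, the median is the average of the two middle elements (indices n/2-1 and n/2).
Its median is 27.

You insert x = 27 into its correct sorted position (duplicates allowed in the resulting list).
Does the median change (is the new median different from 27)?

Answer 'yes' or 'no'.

Old median = 27
Insert x = 27
New median = 27
Changed? no

Answer: no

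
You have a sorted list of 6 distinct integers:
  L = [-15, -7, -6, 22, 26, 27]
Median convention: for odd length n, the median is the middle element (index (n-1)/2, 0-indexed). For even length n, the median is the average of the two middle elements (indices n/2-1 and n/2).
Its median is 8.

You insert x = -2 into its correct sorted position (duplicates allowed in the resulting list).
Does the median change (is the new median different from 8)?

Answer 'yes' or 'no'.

Answer: yes

Derivation:
Old median = 8
Insert x = -2
New median = -2
Changed? yes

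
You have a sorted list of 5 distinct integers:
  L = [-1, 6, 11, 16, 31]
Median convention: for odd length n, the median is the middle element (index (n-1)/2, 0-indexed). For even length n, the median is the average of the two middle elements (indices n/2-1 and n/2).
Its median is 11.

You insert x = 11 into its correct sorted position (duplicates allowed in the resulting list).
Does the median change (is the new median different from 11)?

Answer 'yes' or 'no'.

Old median = 11
Insert x = 11
New median = 11
Changed? no

Answer: no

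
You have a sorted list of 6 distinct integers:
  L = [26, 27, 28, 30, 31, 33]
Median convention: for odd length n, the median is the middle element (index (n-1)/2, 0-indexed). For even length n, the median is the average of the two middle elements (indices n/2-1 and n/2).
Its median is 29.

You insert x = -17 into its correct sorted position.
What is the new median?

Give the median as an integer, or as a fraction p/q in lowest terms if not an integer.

Old list (sorted, length 6): [26, 27, 28, 30, 31, 33]
Old median = 29
Insert x = -17
Old length even (6). Middle pair: indices 2,3 = 28,30.
New length odd (7). New median = single middle element.
x = -17: 0 elements are < x, 6 elements are > x.
New sorted list: [-17, 26, 27, 28, 30, 31, 33]
New median = 28

Answer: 28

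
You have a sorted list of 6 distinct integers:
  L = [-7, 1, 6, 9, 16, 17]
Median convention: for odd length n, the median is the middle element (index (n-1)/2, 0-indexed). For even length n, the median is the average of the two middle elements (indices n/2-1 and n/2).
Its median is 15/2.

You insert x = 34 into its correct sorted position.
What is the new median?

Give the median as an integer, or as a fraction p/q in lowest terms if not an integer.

Old list (sorted, length 6): [-7, 1, 6, 9, 16, 17]
Old median = 15/2
Insert x = 34
Old length even (6). Middle pair: indices 2,3 = 6,9.
New length odd (7). New median = single middle element.
x = 34: 6 elements are < x, 0 elements are > x.
New sorted list: [-7, 1, 6, 9, 16, 17, 34]
New median = 9

Answer: 9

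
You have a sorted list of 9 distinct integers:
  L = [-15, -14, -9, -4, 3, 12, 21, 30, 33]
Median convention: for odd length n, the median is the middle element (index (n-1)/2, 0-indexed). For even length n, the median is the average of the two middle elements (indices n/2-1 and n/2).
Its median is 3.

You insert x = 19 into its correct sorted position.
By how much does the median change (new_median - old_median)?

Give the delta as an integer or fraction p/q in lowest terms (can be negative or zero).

Answer: 9/2

Derivation:
Old median = 3
After inserting x = 19: new sorted = [-15, -14, -9, -4, 3, 12, 19, 21, 30, 33]
New median = 15/2
Delta = 15/2 - 3 = 9/2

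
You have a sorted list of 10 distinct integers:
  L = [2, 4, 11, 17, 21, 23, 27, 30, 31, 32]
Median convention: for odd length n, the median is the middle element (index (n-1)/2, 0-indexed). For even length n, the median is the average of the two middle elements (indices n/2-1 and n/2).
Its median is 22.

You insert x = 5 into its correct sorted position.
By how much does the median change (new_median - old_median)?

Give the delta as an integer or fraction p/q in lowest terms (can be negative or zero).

Old median = 22
After inserting x = 5: new sorted = [2, 4, 5, 11, 17, 21, 23, 27, 30, 31, 32]
New median = 21
Delta = 21 - 22 = -1

Answer: -1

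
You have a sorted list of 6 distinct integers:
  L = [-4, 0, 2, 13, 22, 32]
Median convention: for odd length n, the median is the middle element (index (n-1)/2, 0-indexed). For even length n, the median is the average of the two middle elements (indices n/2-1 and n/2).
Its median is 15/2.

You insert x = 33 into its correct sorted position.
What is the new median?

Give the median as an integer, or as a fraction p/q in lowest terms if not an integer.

Answer: 13

Derivation:
Old list (sorted, length 6): [-4, 0, 2, 13, 22, 32]
Old median = 15/2
Insert x = 33
Old length even (6). Middle pair: indices 2,3 = 2,13.
New length odd (7). New median = single middle element.
x = 33: 6 elements are < x, 0 elements are > x.
New sorted list: [-4, 0, 2, 13, 22, 32, 33]
New median = 13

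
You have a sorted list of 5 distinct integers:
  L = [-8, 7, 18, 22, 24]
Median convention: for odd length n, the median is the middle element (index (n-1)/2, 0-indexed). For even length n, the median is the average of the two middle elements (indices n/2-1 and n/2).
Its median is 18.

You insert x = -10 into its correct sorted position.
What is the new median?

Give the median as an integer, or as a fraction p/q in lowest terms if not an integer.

Answer: 25/2

Derivation:
Old list (sorted, length 5): [-8, 7, 18, 22, 24]
Old median = 18
Insert x = -10
Old length odd (5). Middle was index 2 = 18.
New length even (6). New median = avg of two middle elements.
x = -10: 0 elements are < x, 5 elements are > x.
New sorted list: [-10, -8, 7, 18, 22, 24]
New median = 25/2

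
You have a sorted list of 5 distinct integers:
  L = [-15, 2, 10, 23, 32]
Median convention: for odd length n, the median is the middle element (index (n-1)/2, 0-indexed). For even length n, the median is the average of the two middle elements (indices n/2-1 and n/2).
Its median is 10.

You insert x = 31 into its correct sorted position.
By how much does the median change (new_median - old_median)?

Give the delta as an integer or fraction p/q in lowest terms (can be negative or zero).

Old median = 10
After inserting x = 31: new sorted = [-15, 2, 10, 23, 31, 32]
New median = 33/2
Delta = 33/2 - 10 = 13/2

Answer: 13/2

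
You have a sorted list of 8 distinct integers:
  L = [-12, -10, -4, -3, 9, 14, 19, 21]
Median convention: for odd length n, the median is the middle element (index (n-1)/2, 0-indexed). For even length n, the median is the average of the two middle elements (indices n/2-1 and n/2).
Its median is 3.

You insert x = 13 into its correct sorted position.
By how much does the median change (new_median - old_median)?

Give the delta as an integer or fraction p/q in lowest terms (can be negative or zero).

Old median = 3
After inserting x = 13: new sorted = [-12, -10, -4, -3, 9, 13, 14, 19, 21]
New median = 9
Delta = 9 - 3 = 6

Answer: 6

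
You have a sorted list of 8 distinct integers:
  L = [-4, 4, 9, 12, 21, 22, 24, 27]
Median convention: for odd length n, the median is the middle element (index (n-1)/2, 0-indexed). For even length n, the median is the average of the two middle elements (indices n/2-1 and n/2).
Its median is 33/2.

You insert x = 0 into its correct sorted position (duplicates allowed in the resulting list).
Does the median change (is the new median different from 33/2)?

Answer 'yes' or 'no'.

Answer: yes

Derivation:
Old median = 33/2
Insert x = 0
New median = 12
Changed? yes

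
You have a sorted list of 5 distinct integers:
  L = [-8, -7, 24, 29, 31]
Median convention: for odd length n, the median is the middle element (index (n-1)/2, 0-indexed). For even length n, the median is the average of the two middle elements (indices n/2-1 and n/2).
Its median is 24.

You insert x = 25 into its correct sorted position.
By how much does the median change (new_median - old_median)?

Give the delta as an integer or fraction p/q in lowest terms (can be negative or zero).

Old median = 24
After inserting x = 25: new sorted = [-8, -7, 24, 25, 29, 31]
New median = 49/2
Delta = 49/2 - 24 = 1/2

Answer: 1/2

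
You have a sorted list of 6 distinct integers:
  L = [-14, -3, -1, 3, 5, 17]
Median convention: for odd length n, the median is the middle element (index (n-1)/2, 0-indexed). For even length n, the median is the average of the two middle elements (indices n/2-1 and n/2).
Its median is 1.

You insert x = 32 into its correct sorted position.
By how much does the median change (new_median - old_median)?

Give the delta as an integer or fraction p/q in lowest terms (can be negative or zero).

Old median = 1
After inserting x = 32: new sorted = [-14, -3, -1, 3, 5, 17, 32]
New median = 3
Delta = 3 - 1 = 2

Answer: 2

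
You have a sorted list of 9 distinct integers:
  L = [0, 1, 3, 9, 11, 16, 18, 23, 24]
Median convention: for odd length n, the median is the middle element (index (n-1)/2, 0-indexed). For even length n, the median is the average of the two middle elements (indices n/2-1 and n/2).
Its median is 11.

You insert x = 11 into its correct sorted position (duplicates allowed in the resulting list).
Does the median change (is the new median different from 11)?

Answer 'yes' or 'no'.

Answer: no

Derivation:
Old median = 11
Insert x = 11
New median = 11
Changed? no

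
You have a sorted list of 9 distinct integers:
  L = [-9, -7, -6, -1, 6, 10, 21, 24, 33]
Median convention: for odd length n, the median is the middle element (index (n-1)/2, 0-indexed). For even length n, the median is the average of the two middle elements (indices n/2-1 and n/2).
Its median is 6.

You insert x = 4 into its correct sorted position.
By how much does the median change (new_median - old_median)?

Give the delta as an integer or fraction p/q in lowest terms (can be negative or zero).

Answer: -1

Derivation:
Old median = 6
After inserting x = 4: new sorted = [-9, -7, -6, -1, 4, 6, 10, 21, 24, 33]
New median = 5
Delta = 5 - 6 = -1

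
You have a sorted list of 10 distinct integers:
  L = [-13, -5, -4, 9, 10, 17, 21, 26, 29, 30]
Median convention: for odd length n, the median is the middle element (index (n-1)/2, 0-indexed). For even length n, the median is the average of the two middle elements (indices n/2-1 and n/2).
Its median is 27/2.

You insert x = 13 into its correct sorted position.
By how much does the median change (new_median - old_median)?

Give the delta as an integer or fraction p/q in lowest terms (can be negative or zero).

Answer: -1/2

Derivation:
Old median = 27/2
After inserting x = 13: new sorted = [-13, -5, -4, 9, 10, 13, 17, 21, 26, 29, 30]
New median = 13
Delta = 13 - 27/2 = -1/2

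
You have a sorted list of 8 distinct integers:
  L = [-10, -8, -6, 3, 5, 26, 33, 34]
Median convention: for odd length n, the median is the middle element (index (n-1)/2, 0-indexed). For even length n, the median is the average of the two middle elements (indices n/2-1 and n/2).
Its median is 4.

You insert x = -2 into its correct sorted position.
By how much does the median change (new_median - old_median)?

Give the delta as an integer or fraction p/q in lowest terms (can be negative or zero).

Old median = 4
After inserting x = -2: new sorted = [-10, -8, -6, -2, 3, 5, 26, 33, 34]
New median = 3
Delta = 3 - 4 = -1

Answer: -1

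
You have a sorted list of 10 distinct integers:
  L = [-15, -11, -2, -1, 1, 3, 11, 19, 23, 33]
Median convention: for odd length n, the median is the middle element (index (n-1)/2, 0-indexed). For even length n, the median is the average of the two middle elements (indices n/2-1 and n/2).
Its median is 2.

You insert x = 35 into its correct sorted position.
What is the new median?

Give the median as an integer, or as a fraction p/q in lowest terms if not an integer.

Answer: 3

Derivation:
Old list (sorted, length 10): [-15, -11, -2, -1, 1, 3, 11, 19, 23, 33]
Old median = 2
Insert x = 35
Old length even (10). Middle pair: indices 4,5 = 1,3.
New length odd (11). New median = single middle element.
x = 35: 10 elements are < x, 0 elements are > x.
New sorted list: [-15, -11, -2, -1, 1, 3, 11, 19, 23, 33, 35]
New median = 3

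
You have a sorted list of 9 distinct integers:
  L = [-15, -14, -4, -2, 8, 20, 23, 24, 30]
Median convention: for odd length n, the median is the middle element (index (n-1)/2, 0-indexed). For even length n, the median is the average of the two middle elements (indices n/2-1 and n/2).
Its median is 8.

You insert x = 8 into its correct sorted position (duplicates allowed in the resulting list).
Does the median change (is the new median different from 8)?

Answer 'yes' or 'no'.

Answer: no

Derivation:
Old median = 8
Insert x = 8
New median = 8
Changed? no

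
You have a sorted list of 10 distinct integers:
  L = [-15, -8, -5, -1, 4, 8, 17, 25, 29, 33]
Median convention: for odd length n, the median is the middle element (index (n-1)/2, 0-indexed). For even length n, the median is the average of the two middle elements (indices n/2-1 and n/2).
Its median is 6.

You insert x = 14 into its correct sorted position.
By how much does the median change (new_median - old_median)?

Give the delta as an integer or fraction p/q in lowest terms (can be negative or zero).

Answer: 2

Derivation:
Old median = 6
After inserting x = 14: new sorted = [-15, -8, -5, -1, 4, 8, 14, 17, 25, 29, 33]
New median = 8
Delta = 8 - 6 = 2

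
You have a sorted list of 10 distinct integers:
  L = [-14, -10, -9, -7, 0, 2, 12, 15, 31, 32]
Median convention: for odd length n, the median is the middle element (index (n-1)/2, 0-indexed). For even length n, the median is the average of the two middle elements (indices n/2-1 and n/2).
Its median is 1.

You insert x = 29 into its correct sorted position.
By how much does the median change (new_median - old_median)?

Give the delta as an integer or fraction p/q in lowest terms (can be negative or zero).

Old median = 1
After inserting x = 29: new sorted = [-14, -10, -9, -7, 0, 2, 12, 15, 29, 31, 32]
New median = 2
Delta = 2 - 1 = 1

Answer: 1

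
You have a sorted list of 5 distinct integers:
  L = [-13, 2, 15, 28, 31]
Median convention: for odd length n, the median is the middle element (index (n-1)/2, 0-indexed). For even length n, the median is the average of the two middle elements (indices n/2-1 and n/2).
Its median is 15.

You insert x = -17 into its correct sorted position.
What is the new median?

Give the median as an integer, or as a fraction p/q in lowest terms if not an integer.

Old list (sorted, length 5): [-13, 2, 15, 28, 31]
Old median = 15
Insert x = -17
Old length odd (5). Middle was index 2 = 15.
New length even (6). New median = avg of two middle elements.
x = -17: 0 elements are < x, 5 elements are > x.
New sorted list: [-17, -13, 2, 15, 28, 31]
New median = 17/2

Answer: 17/2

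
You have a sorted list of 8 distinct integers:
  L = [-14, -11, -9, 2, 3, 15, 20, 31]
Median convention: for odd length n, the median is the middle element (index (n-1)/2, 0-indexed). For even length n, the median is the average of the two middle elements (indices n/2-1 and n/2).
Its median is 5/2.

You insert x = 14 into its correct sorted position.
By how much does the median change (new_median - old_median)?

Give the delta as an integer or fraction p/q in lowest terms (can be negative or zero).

Old median = 5/2
After inserting x = 14: new sorted = [-14, -11, -9, 2, 3, 14, 15, 20, 31]
New median = 3
Delta = 3 - 5/2 = 1/2

Answer: 1/2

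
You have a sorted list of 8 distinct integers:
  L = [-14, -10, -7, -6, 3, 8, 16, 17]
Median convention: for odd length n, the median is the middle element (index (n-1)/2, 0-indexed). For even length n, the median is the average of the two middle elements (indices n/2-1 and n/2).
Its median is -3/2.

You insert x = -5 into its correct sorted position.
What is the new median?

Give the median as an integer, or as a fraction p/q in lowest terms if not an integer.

Old list (sorted, length 8): [-14, -10, -7, -6, 3, 8, 16, 17]
Old median = -3/2
Insert x = -5
Old length even (8). Middle pair: indices 3,4 = -6,3.
New length odd (9). New median = single middle element.
x = -5: 4 elements are < x, 4 elements are > x.
New sorted list: [-14, -10, -7, -6, -5, 3, 8, 16, 17]
New median = -5

Answer: -5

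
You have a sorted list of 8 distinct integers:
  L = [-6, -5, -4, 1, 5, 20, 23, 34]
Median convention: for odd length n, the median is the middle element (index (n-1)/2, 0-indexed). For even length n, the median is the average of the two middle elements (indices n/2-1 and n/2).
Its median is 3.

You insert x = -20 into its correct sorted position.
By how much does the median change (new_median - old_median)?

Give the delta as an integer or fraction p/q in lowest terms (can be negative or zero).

Answer: -2

Derivation:
Old median = 3
After inserting x = -20: new sorted = [-20, -6, -5, -4, 1, 5, 20, 23, 34]
New median = 1
Delta = 1 - 3 = -2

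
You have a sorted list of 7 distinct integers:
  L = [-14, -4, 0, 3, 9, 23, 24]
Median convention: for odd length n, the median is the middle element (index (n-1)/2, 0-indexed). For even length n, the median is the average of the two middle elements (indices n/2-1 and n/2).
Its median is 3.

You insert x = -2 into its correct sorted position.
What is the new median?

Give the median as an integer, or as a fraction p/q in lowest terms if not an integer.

Old list (sorted, length 7): [-14, -4, 0, 3, 9, 23, 24]
Old median = 3
Insert x = -2
Old length odd (7). Middle was index 3 = 3.
New length even (8). New median = avg of two middle elements.
x = -2: 2 elements are < x, 5 elements are > x.
New sorted list: [-14, -4, -2, 0, 3, 9, 23, 24]
New median = 3/2

Answer: 3/2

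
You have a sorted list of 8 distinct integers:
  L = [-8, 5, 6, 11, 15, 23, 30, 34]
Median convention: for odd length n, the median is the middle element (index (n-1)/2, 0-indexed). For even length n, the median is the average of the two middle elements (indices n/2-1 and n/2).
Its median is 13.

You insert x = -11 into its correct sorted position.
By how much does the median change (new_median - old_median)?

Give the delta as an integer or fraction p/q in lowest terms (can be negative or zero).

Old median = 13
After inserting x = -11: new sorted = [-11, -8, 5, 6, 11, 15, 23, 30, 34]
New median = 11
Delta = 11 - 13 = -2

Answer: -2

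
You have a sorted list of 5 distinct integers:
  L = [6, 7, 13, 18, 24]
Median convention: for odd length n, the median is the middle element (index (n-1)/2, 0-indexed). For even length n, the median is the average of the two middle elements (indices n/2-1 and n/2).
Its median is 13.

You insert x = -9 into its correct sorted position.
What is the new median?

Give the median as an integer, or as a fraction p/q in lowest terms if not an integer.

Old list (sorted, length 5): [6, 7, 13, 18, 24]
Old median = 13
Insert x = -9
Old length odd (5). Middle was index 2 = 13.
New length even (6). New median = avg of two middle elements.
x = -9: 0 elements are < x, 5 elements are > x.
New sorted list: [-9, 6, 7, 13, 18, 24]
New median = 10

Answer: 10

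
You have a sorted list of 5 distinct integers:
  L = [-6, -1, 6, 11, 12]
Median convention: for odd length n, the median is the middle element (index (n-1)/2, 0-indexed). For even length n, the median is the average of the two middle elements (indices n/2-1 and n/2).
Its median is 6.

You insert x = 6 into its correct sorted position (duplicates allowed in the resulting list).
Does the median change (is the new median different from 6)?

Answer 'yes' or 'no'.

Answer: no

Derivation:
Old median = 6
Insert x = 6
New median = 6
Changed? no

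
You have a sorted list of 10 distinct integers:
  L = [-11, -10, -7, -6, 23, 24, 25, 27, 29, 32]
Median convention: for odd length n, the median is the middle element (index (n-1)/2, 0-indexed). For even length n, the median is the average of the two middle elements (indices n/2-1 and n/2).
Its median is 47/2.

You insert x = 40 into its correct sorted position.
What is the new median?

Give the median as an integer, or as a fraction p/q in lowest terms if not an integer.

Answer: 24

Derivation:
Old list (sorted, length 10): [-11, -10, -7, -6, 23, 24, 25, 27, 29, 32]
Old median = 47/2
Insert x = 40
Old length even (10). Middle pair: indices 4,5 = 23,24.
New length odd (11). New median = single middle element.
x = 40: 10 elements are < x, 0 elements are > x.
New sorted list: [-11, -10, -7, -6, 23, 24, 25, 27, 29, 32, 40]
New median = 24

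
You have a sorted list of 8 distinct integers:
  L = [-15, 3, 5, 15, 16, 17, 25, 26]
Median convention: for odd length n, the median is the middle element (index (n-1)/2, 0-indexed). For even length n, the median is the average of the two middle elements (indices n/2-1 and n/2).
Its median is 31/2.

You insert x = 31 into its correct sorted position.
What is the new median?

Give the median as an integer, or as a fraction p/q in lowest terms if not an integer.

Answer: 16

Derivation:
Old list (sorted, length 8): [-15, 3, 5, 15, 16, 17, 25, 26]
Old median = 31/2
Insert x = 31
Old length even (8). Middle pair: indices 3,4 = 15,16.
New length odd (9). New median = single middle element.
x = 31: 8 elements are < x, 0 elements are > x.
New sorted list: [-15, 3, 5, 15, 16, 17, 25, 26, 31]
New median = 16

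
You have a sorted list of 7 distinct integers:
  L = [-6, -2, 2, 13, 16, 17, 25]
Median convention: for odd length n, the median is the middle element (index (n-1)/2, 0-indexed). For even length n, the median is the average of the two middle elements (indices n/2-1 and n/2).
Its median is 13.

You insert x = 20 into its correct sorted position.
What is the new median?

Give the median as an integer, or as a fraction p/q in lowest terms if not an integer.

Old list (sorted, length 7): [-6, -2, 2, 13, 16, 17, 25]
Old median = 13
Insert x = 20
Old length odd (7). Middle was index 3 = 13.
New length even (8). New median = avg of two middle elements.
x = 20: 6 elements are < x, 1 elements are > x.
New sorted list: [-6, -2, 2, 13, 16, 17, 20, 25]
New median = 29/2

Answer: 29/2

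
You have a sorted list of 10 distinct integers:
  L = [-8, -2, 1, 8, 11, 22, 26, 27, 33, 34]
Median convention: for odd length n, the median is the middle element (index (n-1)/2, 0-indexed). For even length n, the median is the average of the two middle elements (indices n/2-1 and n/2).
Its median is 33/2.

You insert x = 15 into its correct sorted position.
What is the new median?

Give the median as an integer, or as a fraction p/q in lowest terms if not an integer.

Old list (sorted, length 10): [-8, -2, 1, 8, 11, 22, 26, 27, 33, 34]
Old median = 33/2
Insert x = 15
Old length even (10). Middle pair: indices 4,5 = 11,22.
New length odd (11). New median = single middle element.
x = 15: 5 elements are < x, 5 elements are > x.
New sorted list: [-8, -2, 1, 8, 11, 15, 22, 26, 27, 33, 34]
New median = 15

Answer: 15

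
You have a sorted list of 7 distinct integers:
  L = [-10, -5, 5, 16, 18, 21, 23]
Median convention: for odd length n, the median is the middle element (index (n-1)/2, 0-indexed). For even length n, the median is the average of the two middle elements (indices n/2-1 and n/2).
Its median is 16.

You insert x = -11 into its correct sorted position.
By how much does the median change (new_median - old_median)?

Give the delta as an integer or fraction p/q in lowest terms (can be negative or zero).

Old median = 16
After inserting x = -11: new sorted = [-11, -10, -5, 5, 16, 18, 21, 23]
New median = 21/2
Delta = 21/2 - 16 = -11/2

Answer: -11/2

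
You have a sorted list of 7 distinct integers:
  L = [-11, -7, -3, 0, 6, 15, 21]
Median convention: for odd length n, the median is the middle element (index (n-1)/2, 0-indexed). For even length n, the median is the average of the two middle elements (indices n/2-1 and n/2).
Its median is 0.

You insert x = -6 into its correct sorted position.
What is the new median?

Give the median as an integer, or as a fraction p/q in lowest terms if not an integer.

Answer: -3/2

Derivation:
Old list (sorted, length 7): [-11, -7, -3, 0, 6, 15, 21]
Old median = 0
Insert x = -6
Old length odd (7). Middle was index 3 = 0.
New length even (8). New median = avg of two middle elements.
x = -6: 2 elements are < x, 5 elements are > x.
New sorted list: [-11, -7, -6, -3, 0, 6, 15, 21]
New median = -3/2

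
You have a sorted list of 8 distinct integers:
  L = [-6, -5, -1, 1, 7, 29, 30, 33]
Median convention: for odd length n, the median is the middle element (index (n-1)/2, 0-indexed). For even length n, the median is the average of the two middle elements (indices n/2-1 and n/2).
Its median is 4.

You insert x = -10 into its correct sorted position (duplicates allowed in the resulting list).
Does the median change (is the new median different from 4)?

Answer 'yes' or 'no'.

Old median = 4
Insert x = -10
New median = 1
Changed? yes

Answer: yes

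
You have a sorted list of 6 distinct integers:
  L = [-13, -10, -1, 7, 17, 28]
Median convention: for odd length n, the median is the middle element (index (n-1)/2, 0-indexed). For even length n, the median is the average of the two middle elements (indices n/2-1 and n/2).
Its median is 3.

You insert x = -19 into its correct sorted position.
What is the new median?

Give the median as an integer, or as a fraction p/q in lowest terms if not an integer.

Old list (sorted, length 6): [-13, -10, -1, 7, 17, 28]
Old median = 3
Insert x = -19
Old length even (6). Middle pair: indices 2,3 = -1,7.
New length odd (7). New median = single middle element.
x = -19: 0 elements are < x, 6 elements are > x.
New sorted list: [-19, -13, -10, -1, 7, 17, 28]
New median = -1

Answer: -1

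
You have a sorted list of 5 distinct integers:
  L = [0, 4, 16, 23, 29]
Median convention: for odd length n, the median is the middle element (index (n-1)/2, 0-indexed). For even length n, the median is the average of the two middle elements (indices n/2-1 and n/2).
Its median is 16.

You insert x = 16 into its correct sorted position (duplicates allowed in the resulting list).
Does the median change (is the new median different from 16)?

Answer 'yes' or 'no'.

Answer: no

Derivation:
Old median = 16
Insert x = 16
New median = 16
Changed? no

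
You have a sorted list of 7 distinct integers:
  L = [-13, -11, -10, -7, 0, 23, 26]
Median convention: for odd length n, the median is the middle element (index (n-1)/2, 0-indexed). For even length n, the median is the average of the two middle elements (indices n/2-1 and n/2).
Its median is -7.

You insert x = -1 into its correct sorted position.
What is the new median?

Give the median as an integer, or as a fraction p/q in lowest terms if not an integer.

Old list (sorted, length 7): [-13, -11, -10, -7, 0, 23, 26]
Old median = -7
Insert x = -1
Old length odd (7). Middle was index 3 = -7.
New length even (8). New median = avg of two middle elements.
x = -1: 4 elements are < x, 3 elements are > x.
New sorted list: [-13, -11, -10, -7, -1, 0, 23, 26]
New median = -4

Answer: -4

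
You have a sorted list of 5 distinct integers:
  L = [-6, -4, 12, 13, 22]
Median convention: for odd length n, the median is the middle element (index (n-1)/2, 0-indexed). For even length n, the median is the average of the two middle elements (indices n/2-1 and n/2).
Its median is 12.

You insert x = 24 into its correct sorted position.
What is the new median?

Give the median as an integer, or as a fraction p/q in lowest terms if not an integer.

Answer: 25/2

Derivation:
Old list (sorted, length 5): [-6, -4, 12, 13, 22]
Old median = 12
Insert x = 24
Old length odd (5). Middle was index 2 = 12.
New length even (6). New median = avg of two middle elements.
x = 24: 5 elements are < x, 0 elements are > x.
New sorted list: [-6, -4, 12, 13, 22, 24]
New median = 25/2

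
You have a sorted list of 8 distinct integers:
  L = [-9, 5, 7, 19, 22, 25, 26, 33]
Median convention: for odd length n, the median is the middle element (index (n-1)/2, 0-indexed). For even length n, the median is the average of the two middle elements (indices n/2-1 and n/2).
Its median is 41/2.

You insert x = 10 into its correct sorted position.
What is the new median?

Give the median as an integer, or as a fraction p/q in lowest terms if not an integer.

Answer: 19

Derivation:
Old list (sorted, length 8): [-9, 5, 7, 19, 22, 25, 26, 33]
Old median = 41/2
Insert x = 10
Old length even (8). Middle pair: indices 3,4 = 19,22.
New length odd (9). New median = single middle element.
x = 10: 3 elements are < x, 5 elements are > x.
New sorted list: [-9, 5, 7, 10, 19, 22, 25, 26, 33]
New median = 19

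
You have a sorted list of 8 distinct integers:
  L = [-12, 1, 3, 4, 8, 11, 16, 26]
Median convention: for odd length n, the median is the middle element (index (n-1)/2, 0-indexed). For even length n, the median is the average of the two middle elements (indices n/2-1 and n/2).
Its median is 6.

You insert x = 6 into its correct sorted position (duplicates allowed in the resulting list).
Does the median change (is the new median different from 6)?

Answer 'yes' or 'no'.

Answer: no

Derivation:
Old median = 6
Insert x = 6
New median = 6
Changed? no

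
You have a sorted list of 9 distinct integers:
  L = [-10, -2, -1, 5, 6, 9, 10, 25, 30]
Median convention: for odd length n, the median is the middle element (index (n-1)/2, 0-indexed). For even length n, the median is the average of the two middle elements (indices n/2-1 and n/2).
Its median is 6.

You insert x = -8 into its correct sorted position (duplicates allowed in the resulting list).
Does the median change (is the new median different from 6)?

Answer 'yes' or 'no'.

Old median = 6
Insert x = -8
New median = 11/2
Changed? yes

Answer: yes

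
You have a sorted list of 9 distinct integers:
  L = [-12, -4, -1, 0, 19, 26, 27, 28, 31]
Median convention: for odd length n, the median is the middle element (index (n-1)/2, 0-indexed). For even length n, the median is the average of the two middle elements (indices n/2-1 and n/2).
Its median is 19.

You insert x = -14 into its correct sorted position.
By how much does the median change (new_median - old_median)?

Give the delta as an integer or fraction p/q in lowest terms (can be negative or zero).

Answer: -19/2

Derivation:
Old median = 19
After inserting x = -14: new sorted = [-14, -12, -4, -1, 0, 19, 26, 27, 28, 31]
New median = 19/2
Delta = 19/2 - 19 = -19/2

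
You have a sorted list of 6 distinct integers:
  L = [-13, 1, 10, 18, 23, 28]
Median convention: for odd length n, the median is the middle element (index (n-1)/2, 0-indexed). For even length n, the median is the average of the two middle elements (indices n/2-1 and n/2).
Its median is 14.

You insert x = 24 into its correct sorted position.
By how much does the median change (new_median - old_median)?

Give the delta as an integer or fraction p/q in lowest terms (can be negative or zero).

Answer: 4

Derivation:
Old median = 14
After inserting x = 24: new sorted = [-13, 1, 10, 18, 23, 24, 28]
New median = 18
Delta = 18 - 14 = 4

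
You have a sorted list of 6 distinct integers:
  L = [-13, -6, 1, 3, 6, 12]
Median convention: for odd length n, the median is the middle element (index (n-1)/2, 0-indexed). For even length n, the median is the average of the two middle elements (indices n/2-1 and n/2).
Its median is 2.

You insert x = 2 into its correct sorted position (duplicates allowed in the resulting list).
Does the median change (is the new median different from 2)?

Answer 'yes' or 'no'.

Old median = 2
Insert x = 2
New median = 2
Changed? no

Answer: no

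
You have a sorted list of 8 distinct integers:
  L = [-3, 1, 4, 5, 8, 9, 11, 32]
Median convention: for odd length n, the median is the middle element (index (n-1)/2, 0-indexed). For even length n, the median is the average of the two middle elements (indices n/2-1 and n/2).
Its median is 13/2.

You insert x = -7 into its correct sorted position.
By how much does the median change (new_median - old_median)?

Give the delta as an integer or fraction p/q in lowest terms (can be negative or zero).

Old median = 13/2
After inserting x = -7: new sorted = [-7, -3, 1, 4, 5, 8, 9, 11, 32]
New median = 5
Delta = 5 - 13/2 = -3/2

Answer: -3/2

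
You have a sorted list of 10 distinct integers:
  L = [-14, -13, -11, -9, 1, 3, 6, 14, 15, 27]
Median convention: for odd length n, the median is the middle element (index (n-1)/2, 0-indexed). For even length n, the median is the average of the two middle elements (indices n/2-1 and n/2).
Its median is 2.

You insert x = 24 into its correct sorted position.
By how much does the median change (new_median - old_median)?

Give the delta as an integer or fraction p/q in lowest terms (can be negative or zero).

Old median = 2
After inserting x = 24: new sorted = [-14, -13, -11, -9, 1, 3, 6, 14, 15, 24, 27]
New median = 3
Delta = 3 - 2 = 1

Answer: 1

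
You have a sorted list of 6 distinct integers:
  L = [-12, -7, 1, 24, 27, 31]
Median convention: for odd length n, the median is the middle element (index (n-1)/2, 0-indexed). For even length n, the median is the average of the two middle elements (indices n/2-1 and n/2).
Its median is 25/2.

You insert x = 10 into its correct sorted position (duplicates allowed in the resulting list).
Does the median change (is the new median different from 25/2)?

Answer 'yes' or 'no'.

Old median = 25/2
Insert x = 10
New median = 10
Changed? yes

Answer: yes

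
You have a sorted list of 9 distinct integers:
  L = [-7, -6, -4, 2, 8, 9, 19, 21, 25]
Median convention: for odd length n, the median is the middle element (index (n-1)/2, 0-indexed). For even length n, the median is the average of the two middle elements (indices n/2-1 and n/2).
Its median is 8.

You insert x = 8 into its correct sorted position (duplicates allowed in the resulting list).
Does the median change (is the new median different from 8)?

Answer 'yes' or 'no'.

Answer: no

Derivation:
Old median = 8
Insert x = 8
New median = 8
Changed? no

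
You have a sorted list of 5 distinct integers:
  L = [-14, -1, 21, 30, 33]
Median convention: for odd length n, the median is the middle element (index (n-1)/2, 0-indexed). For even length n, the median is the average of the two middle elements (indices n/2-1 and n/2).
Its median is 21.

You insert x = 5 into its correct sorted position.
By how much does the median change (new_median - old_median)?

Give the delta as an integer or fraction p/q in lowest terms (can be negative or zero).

Old median = 21
After inserting x = 5: new sorted = [-14, -1, 5, 21, 30, 33]
New median = 13
Delta = 13 - 21 = -8

Answer: -8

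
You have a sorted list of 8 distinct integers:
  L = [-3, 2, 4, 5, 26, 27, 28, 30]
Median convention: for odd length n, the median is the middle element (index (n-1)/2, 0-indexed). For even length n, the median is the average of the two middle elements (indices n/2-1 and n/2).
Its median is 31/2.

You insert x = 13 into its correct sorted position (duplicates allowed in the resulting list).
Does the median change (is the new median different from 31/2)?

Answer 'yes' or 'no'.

Old median = 31/2
Insert x = 13
New median = 13
Changed? yes

Answer: yes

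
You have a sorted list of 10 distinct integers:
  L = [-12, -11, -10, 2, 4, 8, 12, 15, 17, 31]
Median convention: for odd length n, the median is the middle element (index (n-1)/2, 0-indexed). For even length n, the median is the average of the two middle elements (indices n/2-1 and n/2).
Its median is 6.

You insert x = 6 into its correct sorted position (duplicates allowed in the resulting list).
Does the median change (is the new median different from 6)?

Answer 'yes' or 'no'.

Old median = 6
Insert x = 6
New median = 6
Changed? no

Answer: no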